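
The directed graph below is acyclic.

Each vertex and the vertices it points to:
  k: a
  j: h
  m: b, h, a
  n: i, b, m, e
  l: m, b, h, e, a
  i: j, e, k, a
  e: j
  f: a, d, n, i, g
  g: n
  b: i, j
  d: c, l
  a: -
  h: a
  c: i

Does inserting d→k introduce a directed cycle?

Adding d→k creates a cycle iff k can already reach d.
Explore from k: no path reaches d. The graph stays acyclic.

No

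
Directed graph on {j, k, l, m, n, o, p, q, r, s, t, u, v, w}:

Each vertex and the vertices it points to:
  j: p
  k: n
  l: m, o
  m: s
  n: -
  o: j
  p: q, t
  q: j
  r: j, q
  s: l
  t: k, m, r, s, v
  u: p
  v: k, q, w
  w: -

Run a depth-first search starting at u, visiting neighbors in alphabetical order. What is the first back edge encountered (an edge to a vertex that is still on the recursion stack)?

j→p

DFS from u (visiting neighbors in alphabetical order); mark gray on enter, black on exit:
u gray
  p gray
    q gray
      j gray
        j→p: p is gray → back edge
First back edge: j → p.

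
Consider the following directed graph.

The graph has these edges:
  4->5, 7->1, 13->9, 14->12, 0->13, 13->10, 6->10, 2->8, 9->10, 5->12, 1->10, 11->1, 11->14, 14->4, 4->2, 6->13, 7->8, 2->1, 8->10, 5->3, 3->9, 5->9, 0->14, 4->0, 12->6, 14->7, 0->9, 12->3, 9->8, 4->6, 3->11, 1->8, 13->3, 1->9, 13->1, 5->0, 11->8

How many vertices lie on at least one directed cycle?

9

A vertex is on a directed cycle iff it belongs to a strongly connected component of size ≥ 2 (or has a self-loop).
The vertices on cycles are {0, 3, 4, 5, 6, 11, 12, 13, 14} — 9 in total.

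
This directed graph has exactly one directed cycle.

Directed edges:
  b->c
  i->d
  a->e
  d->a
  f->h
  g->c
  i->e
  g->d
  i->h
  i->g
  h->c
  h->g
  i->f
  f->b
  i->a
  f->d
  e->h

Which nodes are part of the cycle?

a, d, e, g, h

DFS with gray/black marking from a:
a gray
  e gray
    h gray
      c gray
      c black
      g gray
        d gray
          d→a: a is gray → back edge
Back edge closes the cycle a → e → h → g → d → a; its vertices are {a, d, e, g, h}.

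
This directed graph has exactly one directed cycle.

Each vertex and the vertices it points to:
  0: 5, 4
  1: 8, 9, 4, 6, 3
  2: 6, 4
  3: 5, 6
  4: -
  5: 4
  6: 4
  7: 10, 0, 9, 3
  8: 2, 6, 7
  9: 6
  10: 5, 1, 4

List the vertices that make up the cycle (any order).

1, 7, 8, 10

DFS with gray/black marking from 1:
1 gray
  8 gray
    2 gray
      6 gray
        4 gray
        4 black
      6 black
      2→4: 4 black — skip
    2 black
    8→6: 6 black — skip
    7 gray
      10 gray
        5 gray
          5→4: 4 black — skip
        5 black
        10→1: 1 is gray → back edge
Back edge closes the cycle 1 → 8 → 7 → 10 → 1; its vertices are {1, 7, 8, 10}.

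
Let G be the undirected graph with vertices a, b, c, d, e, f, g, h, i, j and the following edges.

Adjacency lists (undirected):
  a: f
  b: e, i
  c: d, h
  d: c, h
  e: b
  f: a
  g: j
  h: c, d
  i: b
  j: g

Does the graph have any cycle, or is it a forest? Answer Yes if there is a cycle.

Yes

DFS, tracking each vertex's parent; an edge to a visited non-parent vertex closes a cycle.
Start from j:
visit j (parent –)
  visit g (parent j)
    g–j: parent, skip
visit a (parent –)
  visit f (parent a)
    f–a: parent, skip
visit b (parent –)
  visit e (parent b)
    e–b: parent, skip
  visit i (parent b)
    i–b: parent, skip
visit c (parent –)
  visit d (parent c)
    d–c: parent, skip
    visit h (parent d)
      h–c: c visited and ≠ parent → cycle
Cycle: c – d – h – c.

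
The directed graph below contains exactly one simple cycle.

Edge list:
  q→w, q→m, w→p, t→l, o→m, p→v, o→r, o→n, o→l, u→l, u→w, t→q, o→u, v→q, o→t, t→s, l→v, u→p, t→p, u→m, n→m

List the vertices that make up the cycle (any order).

DFS with gray/black marking from q:
q gray
  m gray
  m black
  w gray
    p gray
      v gray
        v→q: q is gray → back edge
Back edge closes the cycle q → w → p → v → q; its vertices are {p, q, v, w}.

p, q, v, w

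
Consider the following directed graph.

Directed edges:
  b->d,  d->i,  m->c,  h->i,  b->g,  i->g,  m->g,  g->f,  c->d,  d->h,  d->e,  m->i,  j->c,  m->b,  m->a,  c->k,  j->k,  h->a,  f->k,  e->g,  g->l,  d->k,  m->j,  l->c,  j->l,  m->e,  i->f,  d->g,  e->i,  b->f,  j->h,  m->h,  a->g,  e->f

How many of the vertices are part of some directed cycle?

A vertex is on a directed cycle iff it belongs to a strongly connected component of size ≥ 2 (or has a self-loop).
The vertices on cycles are {a, c, d, e, g, h, i, l} — 8 in total.

8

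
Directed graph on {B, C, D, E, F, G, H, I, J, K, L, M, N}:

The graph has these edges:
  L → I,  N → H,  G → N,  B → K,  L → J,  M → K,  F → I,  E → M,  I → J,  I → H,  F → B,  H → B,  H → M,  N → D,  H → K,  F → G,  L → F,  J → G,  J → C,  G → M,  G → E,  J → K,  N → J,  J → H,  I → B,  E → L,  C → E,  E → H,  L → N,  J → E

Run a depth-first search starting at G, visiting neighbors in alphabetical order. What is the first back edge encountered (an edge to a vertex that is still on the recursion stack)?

DFS from G (visiting neighbors in alphabetical order); mark gray on enter, black on exit:
G gray
  E gray
    H gray
      B gray
        K gray
        K black
      B black
      H→K: K black — skip
      M gray
        M→K: K black — skip
      M black
    H black
    L gray
      F gray
        F→B: B black — skip
        F→G: G is gray → back edge
First back edge: F → G.

F->G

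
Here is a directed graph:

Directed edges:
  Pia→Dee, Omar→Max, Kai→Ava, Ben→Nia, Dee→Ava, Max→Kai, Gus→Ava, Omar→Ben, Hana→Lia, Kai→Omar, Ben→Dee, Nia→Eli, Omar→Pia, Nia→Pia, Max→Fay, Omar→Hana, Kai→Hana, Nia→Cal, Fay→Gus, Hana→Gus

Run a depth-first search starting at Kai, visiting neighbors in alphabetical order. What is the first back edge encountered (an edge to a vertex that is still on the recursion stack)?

DFS from Kai (visiting neighbors in alphabetical order); mark gray on enter, black on exit:
Kai gray
  Ava gray
  Ava black
  Hana gray
    Gus gray
      Gus→Ava: Ava black — skip
    Gus black
    Lia gray
    Lia black
  Hana black
  Omar gray
    Ben gray
      Dee gray
        Dee→Ava: Ava black — skip
      Dee black
      Nia gray
        Cal gray
        Cal black
        Eli gray
        Eli black
        Pia gray
          Pia→Dee: Dee black — skip
        Pia black
      Nia black
    Ben black
    Omar→Hana: Hana black — skip
    Max gray
      Fay gray
        Fay→Gus: Gus black — skip
      Fay black
      Max→Kai: Kai is gray → back edge
First back edge: Max → Kai.

Max→Kai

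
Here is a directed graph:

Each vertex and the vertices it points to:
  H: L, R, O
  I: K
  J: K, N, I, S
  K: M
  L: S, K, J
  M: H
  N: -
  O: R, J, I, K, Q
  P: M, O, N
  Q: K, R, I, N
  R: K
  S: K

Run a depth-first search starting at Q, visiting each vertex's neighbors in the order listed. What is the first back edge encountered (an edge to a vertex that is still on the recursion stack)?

S→K

DFS from Q (visiting each vertex's neighbors in the order listed); mark gray on enter, black on exit:
Q gray
  K gray
    M gray
      H gray
        L gray
          S gray
            S→K: K is gray → back edge
First back edge: S → K.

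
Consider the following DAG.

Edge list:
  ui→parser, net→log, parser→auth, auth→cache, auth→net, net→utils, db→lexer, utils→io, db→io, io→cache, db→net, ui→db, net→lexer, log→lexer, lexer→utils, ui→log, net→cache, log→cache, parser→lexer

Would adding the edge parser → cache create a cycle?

Adding parser→cache creates a cycle iff cache can already reach parser.
Explore from cache: no path reaches parser. The graph stays acyclic.

No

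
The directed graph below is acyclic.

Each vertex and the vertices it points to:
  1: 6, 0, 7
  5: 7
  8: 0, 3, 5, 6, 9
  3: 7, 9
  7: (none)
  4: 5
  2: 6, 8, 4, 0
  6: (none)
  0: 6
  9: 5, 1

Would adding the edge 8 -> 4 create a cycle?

Adding 8→4 creates a cycle iff 4 can already reach 8.
Explore from 4: no path reaches 8. The graph stays acyclic.

No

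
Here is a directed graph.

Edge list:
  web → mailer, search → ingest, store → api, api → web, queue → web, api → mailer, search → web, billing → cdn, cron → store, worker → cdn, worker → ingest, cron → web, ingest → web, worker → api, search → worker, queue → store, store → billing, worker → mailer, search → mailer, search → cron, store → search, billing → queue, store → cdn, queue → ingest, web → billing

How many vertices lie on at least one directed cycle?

9

A vertex is on a directed cycle iff it belongs to a strongly connected component of size ≥ 2 (or has a self-loop).
The vertices on cycles are {api, web, cron, queue, store, ingest, search, worker, billing} — 9 in total.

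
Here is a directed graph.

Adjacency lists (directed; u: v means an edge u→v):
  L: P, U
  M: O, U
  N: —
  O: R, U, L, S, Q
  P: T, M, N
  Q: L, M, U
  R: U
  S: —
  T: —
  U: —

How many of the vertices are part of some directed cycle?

A vertex is on a directed cycle iff it belongs to a strongly connected component of size ≥ 2 (or has a self-loop).
The vertices on cycles are {L, M, O, P, Q} — 5 in total.

5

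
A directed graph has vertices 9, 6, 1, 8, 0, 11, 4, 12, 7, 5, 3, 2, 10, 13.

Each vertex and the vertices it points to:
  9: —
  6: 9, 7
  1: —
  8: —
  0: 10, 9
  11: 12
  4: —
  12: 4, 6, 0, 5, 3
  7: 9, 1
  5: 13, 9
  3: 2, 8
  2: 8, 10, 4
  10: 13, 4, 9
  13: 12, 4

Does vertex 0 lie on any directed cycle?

Yes

0 is on a cycle iff 0 can reach itself via ≥1 edge.
0 → 10 → 13 → 12 → 0 — yes.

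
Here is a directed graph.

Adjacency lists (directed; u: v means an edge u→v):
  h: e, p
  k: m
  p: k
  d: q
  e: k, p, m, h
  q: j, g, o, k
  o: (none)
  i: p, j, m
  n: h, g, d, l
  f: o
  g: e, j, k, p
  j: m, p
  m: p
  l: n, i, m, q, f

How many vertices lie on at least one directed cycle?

7

A vertex is on a directed cycle iff it belongs to a strongly connected component of size ≥ 2 (or has a self-loop).
The vertices on cycles are {e, h, k, l, m, n, p} — 7 in total.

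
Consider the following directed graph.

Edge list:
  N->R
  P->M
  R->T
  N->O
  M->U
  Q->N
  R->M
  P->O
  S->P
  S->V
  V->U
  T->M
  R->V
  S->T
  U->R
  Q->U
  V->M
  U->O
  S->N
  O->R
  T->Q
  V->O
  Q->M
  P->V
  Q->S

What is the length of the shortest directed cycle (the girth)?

For each vertex v, BFS finds the shortest path from v back to v.
The shortest such closed walk is Q → S → T → Q, length 3.

3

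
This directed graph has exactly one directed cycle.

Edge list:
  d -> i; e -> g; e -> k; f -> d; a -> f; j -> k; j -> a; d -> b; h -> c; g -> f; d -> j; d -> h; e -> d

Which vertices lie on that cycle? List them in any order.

DFS with gray/black marking from d:
d gray
  i gray
  i black
  j gray
    a gray
      f gray
        f→d: d is gray → back edge
Back edge closes the cycle d → j → a → f → d; its vertices are {a, d, f, j}.

a, d, f, j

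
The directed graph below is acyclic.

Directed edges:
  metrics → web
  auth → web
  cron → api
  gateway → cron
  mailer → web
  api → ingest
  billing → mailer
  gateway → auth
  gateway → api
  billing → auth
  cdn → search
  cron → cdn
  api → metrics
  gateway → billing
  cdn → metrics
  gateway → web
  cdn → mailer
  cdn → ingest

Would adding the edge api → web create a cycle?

No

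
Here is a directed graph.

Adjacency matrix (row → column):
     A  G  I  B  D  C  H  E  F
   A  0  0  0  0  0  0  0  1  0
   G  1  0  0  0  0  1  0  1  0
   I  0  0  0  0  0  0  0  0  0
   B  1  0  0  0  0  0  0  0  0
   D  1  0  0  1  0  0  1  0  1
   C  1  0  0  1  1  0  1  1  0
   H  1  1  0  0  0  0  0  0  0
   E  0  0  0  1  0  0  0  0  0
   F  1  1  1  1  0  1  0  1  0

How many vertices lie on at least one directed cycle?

8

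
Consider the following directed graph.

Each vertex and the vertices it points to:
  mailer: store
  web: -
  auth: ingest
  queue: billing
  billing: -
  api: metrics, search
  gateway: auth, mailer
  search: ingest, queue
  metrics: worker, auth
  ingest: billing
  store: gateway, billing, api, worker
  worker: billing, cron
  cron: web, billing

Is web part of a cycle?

No

web lies on a cycle iff there is a path from web back to itself.
Exploring from web, it never reaches itself; equivalently, its strongly connected component is a singleton.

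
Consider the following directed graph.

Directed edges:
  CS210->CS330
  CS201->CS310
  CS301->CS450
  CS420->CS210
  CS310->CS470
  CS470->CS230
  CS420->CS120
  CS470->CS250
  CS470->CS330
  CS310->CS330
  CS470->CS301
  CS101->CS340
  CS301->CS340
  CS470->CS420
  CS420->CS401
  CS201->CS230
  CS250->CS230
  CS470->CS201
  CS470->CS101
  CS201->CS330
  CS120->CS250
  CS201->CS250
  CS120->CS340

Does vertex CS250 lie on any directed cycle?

No

CS250 lies on a cycle iff there is a path from CS250 back to itself.
Exploring from CS250, it never reaches itself; equivalently, its strongly connected component is a singleton.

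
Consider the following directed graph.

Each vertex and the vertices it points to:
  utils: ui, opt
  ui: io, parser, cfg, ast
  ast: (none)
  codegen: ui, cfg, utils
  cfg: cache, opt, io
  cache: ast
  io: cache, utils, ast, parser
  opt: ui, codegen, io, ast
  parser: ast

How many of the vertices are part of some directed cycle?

6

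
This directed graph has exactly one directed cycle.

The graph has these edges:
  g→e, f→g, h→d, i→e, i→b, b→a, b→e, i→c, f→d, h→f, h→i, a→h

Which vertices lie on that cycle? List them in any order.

a, b, h, i

DFS with gray/black marking from h:
h gray
  i gray
    b gray
      e gray
      e black
      a gray
        a→h: h is gray → back edge
Back edge closes the cycle h → i → b → a → h; its vertices are {a, b, h, i}.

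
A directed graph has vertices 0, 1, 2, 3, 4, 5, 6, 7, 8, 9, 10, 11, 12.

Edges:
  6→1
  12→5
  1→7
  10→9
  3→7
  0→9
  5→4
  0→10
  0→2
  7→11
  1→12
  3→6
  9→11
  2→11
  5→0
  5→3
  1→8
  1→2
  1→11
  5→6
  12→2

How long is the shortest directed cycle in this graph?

4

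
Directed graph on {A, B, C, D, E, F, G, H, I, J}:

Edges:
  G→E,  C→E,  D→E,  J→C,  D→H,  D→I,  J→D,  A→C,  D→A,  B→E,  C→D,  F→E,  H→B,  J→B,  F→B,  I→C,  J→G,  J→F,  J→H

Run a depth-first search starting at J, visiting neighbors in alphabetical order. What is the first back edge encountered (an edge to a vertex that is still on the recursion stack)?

A->C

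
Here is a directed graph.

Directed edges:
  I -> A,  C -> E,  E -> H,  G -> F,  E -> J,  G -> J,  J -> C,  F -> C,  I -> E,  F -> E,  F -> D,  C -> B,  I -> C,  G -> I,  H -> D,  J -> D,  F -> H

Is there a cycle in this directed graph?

Yes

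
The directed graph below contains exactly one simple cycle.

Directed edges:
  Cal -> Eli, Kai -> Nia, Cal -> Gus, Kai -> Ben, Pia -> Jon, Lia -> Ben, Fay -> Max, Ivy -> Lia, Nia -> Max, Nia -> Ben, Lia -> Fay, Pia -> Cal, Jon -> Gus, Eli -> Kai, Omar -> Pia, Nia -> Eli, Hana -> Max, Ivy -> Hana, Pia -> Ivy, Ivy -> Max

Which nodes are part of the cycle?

DFS with gray/black marking from Eli:
Eli gray
  Kai gray
    Ben gray
    Ben black
    Nia gray
      Nia→Ben: Ben black — skip
      Max gray
      Max black
      Nia→Eli: Eli is gray → back edge
Back edge closes the cycle Eli → Kai → Nia → Eli; its vertices are {Eli, Kai, Nia}.

Eli, Kai, Nia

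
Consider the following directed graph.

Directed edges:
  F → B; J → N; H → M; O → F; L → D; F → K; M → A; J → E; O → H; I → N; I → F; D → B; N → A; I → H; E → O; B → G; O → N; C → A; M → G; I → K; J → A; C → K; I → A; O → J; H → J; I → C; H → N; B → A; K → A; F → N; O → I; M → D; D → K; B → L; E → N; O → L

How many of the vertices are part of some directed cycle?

8

A vertex is on a directed cycle iff it belongs to a strongly connected component of size ≥ 2 (or has a self-loop).
The vertices on cycles are {B, D, E, H, I, J, L, O} — 8 in total.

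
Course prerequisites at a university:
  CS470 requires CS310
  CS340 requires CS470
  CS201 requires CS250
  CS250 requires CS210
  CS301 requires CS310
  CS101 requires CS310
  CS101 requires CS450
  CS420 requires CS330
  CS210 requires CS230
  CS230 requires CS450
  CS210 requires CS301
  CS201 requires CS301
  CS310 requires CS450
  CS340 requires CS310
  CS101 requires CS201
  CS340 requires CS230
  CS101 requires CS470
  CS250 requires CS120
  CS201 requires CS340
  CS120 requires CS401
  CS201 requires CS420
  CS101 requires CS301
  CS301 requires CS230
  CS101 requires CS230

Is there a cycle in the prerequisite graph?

DFS with white/gray/black marking, starting from CS340:
CS340 gray
  CS310 gray
    CS450 gray
    CS450 black
  CS310 black
  CS230 gray
    CS230→CS450: CS450 black — skip
  CS230 black
  CS470 gray
    CS470→CS310: CS310 black — skip
  CS470 black
CS340 black
CS201 gray
  CS201→CS340: CS340 black — skip
  CS420 gray
    CS330 gray
    CS330 black
  CS420 black
  CS301 gray
    CS301→CS230: CS230 black — skip
    CS301→CS310: CS310 black — skip
  CS301 black
  CS250 gray
    CS120 gray
      CS401 gray
      CS401 black
    CS120 black
    CS210 gray
      CS210→CS301: CS301 black — skip
      CS210→CS230: CS230 black — skip
    CS210 black
  CS250 black
CS201 black
CS101 gray
  CS101→CS201: CS201 black — skip
  CS101→CS230: CS230 black — skip
  CS101→CS470: CS470 black — skip
  CS101→CS450: CS450 black — skip
  CS101→CS310: CS310 black — skip
  CS101→CS301: CS301 black — skip
CS101 black
Every edge goes to a white or black vertex — no back edge, so the graph is acyclic.

No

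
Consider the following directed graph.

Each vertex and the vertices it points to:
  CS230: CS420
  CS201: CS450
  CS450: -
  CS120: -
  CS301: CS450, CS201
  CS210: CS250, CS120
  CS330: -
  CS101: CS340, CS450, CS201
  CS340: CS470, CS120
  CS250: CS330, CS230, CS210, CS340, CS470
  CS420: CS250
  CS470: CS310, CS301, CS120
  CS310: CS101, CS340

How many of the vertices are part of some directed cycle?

A vertex is on a directed cycle iff it belongs to a strongly connected component of size ≥ 2 (or has a self-loop).
The vertices on cycles are {CS101, CS210, CS230, CS250, CS310, CS340, CS420, CS470} — 8 in total.

8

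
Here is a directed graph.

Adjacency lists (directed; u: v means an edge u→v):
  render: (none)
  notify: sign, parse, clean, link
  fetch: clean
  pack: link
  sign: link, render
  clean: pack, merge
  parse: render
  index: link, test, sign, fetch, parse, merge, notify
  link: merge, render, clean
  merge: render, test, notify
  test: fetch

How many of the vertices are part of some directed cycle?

8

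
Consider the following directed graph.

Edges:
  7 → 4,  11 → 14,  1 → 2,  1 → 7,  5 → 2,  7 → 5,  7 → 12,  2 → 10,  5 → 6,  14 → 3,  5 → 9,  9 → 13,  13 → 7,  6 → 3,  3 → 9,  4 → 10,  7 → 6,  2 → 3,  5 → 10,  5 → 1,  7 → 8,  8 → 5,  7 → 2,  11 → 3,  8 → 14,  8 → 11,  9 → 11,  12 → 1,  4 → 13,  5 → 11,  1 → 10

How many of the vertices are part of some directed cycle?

A vertex is on a directed cycle iff it belongs to a strongly connected component of size ≥ 2 (or has a self-loop).
The vertices on cycles are {1, 2, 3, 4, 5, 6, 7, 8, 9, 11, 12, 13, 14} — 13 in total.

13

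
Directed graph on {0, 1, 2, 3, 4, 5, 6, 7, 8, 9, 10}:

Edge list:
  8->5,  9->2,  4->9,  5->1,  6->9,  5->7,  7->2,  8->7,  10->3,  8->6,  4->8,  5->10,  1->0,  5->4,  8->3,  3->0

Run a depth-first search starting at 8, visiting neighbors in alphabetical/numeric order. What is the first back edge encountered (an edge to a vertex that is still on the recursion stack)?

4->8

DFS from 8 (visiting neighbors in alphabetical/numeric order); mark gray on enter, black on exit:
8 gray
  3 gray
    0 gray
    0 black
  3 black
  5 gray
    1 gray
      1→0: 0 black — skip
    1 black
    4 gray
      4→8: 8 is gray → back edge
First back edge: 4 → 8.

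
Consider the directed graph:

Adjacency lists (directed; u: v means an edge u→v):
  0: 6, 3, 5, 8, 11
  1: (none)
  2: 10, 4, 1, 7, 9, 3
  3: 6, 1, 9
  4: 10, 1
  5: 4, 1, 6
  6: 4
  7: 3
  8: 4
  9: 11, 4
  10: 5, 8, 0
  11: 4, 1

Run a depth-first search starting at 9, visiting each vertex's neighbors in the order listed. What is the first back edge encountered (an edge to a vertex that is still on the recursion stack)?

DFS from 9 (visiting each vertex's neighbors in the order listed); mark gray on enter, black on exit:
9 gray
  11 gray
    4 gray
      10 gray
        5 gray
          5→4: 4 is gray → back edge
First back edge: 5 → 4.

5->4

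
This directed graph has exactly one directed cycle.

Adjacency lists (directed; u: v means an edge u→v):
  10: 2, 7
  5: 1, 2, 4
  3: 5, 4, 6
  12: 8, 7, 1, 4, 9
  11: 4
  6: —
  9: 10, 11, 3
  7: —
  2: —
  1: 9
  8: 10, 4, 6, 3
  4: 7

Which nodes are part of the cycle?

DFS with gray/black marking from 1:
1 gray
  9 gray
    10 gray
      2 gray
      2 black
      7 gray
      7 black
    10 black
    11 gray
      4 gray
        4→7: 7 black — skip
      4 black
    11 black
    3 gray
      5 gray
        5→1: 1 is gray → back edge
Back edge closes the cycle 1 → 9 → 3 → 5 → 1; its vertices are {1, 3, 5, 9}.

1, 3, 5, 9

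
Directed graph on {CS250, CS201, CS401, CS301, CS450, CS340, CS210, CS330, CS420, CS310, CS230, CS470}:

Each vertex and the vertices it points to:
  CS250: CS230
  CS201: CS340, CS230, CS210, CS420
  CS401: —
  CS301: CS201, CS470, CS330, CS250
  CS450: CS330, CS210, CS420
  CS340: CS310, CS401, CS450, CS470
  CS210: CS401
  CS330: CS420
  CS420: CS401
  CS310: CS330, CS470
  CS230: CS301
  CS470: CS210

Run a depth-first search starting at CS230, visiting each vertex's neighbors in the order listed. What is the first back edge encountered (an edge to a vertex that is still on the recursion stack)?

DFS from CS230 (visiting each vertex's neighbors in the order listed); mark gray on enter, black on exit:
CS230 gray
  CS301 gray
    CS201 gray
      CS340 gray
        CS310 gray
          CS330 gray
            CS420 gray
              CS401 gray
              CS401 black
            CS420 black
          CS330 black
          CS470 gray
            CS210 gray
              CS210→CS401: CS401 black — skip
            CS210 black
          CS470 black
        CS310 black
        CS340→CS401: CS401 black — skip
        CS450 gray
          CS450→CS330: CS330 black — skip
          CS450→CS210: CS210 black — skip
          CS450→CS420: CS420 black — skip
        CS450 black
        CS340→CS470: CS470 black — skip
      CS340 black
      CS201→CS230: CS230 is gray → back edge
First back edge: CS201 → CS230.

CS201→CS230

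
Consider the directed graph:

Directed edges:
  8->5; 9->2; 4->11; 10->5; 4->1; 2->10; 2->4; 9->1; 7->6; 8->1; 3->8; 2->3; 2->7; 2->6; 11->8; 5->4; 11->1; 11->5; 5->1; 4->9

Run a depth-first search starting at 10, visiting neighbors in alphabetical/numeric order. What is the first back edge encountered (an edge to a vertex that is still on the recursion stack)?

DFS from 10 (visiting neighbors in alphabetical/numeric order); mark gray on enter, black on exit:
10 gray
  5 gray
    1 gray
    1 black
    4 gray
      4→1: 1 black — skip
      9 gray
        9→1: 1 black — skip
        2 gray
          3 gray
            8 gray
              8→1: 1 black — skip
              8→5: 5 is gray → back edge
First back edge: 8 → 5.

8→5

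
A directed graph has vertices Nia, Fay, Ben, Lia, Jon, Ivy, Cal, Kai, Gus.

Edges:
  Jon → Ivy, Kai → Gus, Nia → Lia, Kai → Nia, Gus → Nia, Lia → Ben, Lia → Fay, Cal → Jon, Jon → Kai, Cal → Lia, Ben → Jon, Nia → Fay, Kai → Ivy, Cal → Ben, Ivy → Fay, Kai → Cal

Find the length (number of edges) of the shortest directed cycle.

For each vertex v, BFS finds the shortest path from v back to v.
The shortest such closed walk is Jon → Kai → Cal → Jon, length 3.

3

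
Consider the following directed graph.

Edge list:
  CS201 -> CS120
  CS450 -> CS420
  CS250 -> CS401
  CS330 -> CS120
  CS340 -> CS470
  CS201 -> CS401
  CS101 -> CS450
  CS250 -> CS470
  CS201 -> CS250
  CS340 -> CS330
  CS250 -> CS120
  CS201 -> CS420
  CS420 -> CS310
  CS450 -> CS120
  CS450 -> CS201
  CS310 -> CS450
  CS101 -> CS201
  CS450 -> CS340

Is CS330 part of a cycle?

No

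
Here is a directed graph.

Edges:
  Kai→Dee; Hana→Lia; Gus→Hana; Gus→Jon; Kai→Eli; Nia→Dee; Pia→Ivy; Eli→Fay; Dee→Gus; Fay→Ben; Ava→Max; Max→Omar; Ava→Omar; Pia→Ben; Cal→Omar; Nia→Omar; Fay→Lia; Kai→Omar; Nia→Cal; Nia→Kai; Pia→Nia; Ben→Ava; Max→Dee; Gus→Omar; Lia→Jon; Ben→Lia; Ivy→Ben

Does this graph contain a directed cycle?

DFS with white/gray/black marking, starting from Nia:
Nia gray
  Kai gray
    Dee gray
      Gus gray
        Hana gray
          Lia gray
            Jon gray
            Jon black
          Lia black
        Hana black
        Gus→Jon: Jon black — skip
        Omar gray
        Omar black
      Gus black
    Dee black
    Eli gray
      Fay gray
        Fay→Lia: Lia black — skip
        Ben gray
          Ben→Lia: Lia black — skip
          Ava gray
            Max gray
              Max→Omar: Omar black — skip
              Max→Dee: Dee black — skip
            Max black
            Ava→Omar: Omar black — skip
          Ava black
        Ben black
      Fay black
    Eli black
    Kai→Omar: Omar black — skip
  Kai black
  Nia→Omar: Omar black — skip
  Nia→Dee: Dee black — skip
  Cal gray
    Cal→Omar: Omar black — skip
  Cal black
Nia black
Ivy gray
  Ivy→Ben: Ben black — skip
Ivy black
Pia gray
  Pia→Nia: Nia black — skip
  Pia→Ivy: Ivy black — skip
  Pia→Ben: Ben black — skip
Pia black
Every edge goes to a white or black vertex — no back edge, so the graph is acyclic.

No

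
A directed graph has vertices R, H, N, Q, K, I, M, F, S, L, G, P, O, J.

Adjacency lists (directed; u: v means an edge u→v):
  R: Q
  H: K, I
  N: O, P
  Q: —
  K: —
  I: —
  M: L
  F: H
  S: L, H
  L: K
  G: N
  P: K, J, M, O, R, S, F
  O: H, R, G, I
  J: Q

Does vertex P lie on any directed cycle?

P is on a cycle iff P can reach itself via ≥1 edge.
P → O → G → N → P — yes.

Yes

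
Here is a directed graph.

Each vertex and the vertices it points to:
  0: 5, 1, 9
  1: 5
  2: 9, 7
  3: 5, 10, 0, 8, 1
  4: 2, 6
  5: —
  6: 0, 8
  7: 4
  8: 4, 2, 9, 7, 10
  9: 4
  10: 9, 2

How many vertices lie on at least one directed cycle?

8

A vertex is on a directed cycle iff it belongs to a strongly connected component of size ≥ 2 (or has a self-loop).
The vertices on cycles are {0, 2, 4, 6, 7, 8, 9, 10} — 8 in total.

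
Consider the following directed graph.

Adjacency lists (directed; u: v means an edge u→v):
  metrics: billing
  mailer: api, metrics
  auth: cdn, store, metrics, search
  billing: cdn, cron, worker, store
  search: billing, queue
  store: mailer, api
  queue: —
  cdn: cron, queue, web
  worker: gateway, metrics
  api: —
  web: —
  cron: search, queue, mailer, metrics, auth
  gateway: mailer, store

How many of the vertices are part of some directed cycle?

A vertex is on a directed cycle iff it belongs to a strongly connected component of size ≥ 2 (or has a self-loop).
The vertices on cycles are {cdn, auth, cron, store, mailer, search, worker, billing, gateway, metrics} — 10 in total.

10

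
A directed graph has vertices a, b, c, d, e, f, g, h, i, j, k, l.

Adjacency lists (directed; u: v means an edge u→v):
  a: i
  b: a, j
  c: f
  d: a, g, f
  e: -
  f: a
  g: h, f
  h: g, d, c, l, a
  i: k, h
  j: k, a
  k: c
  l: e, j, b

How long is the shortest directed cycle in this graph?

2

For each vertex v, BFS finds the shortest path from v back to v.
The shortest such closed walk is h → g → h, length 2.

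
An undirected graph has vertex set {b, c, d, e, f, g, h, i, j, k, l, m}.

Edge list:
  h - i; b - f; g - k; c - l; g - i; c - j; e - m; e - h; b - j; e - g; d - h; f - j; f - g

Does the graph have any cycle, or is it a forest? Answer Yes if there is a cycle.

Yes

DFS, tracking each vertex's parent; an edge to a visited non-parent vertex closes a cycle.
Start from h:
visit h (parent –)
  visit i (parent h)
    visit g (parent i)
      g–i: parent, skip
      visit e (parent g)
        e–g: parent, skip
        e–h: h visited and ≠ parent → cycle
Cycle: h – i – g – e – h.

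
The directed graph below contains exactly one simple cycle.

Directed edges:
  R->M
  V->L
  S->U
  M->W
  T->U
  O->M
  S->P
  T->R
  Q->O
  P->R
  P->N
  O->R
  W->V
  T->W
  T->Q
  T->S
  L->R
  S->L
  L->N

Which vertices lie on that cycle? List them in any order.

L, M, R, V, W

DFS with gray/black marking from W:
W gray
  V gray
    L gray
      N gray
      N black
      R gray
        M gray
          M→W: W is gray → back edge
Back edge closes the cycle W → V → L → R → M → W; its vertices are {L, M, R, V, W}.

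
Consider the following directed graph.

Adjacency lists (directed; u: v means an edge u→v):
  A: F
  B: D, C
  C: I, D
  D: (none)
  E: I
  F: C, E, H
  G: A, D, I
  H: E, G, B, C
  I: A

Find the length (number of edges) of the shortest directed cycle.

4

For each vertex v, BFS finds the shortest path from v back to v.
The shortest such closed walk is F → H → G → A → F, length 4.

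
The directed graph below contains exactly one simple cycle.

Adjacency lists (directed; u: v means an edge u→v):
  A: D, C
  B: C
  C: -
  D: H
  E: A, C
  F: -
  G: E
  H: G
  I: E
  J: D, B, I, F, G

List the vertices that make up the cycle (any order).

DFS with gray/black marking from D:
D gray
  H gray
    G gray
      E gray
        A gray
          A→D: D is gray → back edge
Back edge closes the cycle D → H → G → E → A → D; its vertices are {A, D, E, G, H}.

A, D, E, G, H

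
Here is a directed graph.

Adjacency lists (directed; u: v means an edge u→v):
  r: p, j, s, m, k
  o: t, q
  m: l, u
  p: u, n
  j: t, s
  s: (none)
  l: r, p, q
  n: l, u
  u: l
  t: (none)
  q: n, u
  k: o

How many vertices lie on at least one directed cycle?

A vertex is on a directed cycle iff it belongs to a strongly connected component of size ≥ 2 (or has a self-loop).
The vertices on cycles are {k, l, m, n, o, p, q, r, u} — 9 in total.

9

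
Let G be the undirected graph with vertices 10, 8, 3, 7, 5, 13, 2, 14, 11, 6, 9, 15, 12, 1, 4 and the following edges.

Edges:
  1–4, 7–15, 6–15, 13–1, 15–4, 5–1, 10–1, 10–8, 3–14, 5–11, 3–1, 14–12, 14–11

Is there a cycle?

Yes

DFS, tracking each vertex's parent; an edge to a visited non-parent vertex closes a cycle.
Start from 15:
visit 15 (parent –)
  visit 7 (parent 15)
    7–15: parent, skip
  visit 6 (parent 15)
    6–15: parent, skip
  visit 4 (parent 15)
    4–15: parent, skip
    visit 1 (parent 4)
      visit 3 (parent 1)
        visit 14 (parent 3)
          visit 11 (parent 14)
            11–14: parent, skip
            visit 5 (parent 11)
              5–1: 1 visited and ≠ parent → cycle
Cycle: 1 – 3 – 14 – 11 – 5 – 1.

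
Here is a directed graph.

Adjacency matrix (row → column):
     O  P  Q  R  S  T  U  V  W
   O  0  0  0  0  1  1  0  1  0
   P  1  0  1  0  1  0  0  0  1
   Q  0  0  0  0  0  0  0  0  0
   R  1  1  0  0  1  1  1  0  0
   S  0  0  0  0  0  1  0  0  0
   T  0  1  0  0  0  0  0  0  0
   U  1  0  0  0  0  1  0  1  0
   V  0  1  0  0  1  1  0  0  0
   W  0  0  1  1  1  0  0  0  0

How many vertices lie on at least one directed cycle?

8

A vertex is on a directed cycle iff it belongs to a strongly connected component of size ≥ 2 (or has a self-loop).
The vertices on cycles are {O, P, R, S, T, U, V, W} — 8 in total.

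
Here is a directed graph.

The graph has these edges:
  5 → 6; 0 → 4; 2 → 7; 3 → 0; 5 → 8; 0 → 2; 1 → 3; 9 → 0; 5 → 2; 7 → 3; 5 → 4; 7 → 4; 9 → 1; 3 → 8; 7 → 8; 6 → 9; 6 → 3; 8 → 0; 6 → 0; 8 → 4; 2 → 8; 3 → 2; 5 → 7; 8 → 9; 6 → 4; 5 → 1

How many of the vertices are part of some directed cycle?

7

A vertex is on a directed cycle iff it belongs to a strongly connected component of size ≥ 2 (or has a self-loop).
The vertices on cycles are {0, 1, 2, 3, 7, 8, 9} — 7 in total.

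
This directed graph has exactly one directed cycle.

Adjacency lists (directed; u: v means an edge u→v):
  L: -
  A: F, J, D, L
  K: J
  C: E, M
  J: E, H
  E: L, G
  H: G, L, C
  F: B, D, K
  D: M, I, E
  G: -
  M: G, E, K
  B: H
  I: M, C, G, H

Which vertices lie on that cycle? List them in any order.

DFS with gray/black marking from C:
C gray
  E gray
    L gray
    L black
    G gray
    G black
  E black
  M gray
    M→G: G black — skip
    M→E: E black — skip
    K gray
      J gray
        J→E: E black — skip
        H gray
          H→G: G black — skip
          H→L: L black — skip
          H→C: C is gray → back edge
Back edge closes the cycle C → M → K → J → H → C; its vertices are {C, H, J, K, M}.

C, H, J, K, M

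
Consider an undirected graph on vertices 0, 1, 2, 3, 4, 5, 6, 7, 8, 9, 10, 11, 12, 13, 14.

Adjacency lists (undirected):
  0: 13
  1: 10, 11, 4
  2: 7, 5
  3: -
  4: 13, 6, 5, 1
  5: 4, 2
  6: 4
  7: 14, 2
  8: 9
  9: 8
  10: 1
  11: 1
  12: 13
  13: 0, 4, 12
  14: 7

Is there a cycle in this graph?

DFS, tracking each vertex's parent; an edge to a visited non-parent vertex closes a cycle.
Start from 12:
visit 12 (parent –)
  visit 13 (parent 12)
    visit 0 (parent 13)
      0–13: parent, skip
    visit 4 (parent 13)
      4–13: parent, skip
      visit 6 (parent 4)
        6–4: parent, skip
      visit 5 (parent 4)
        5–4: parent, skip
        visit 2 (parent 5)
          visit 7 (parent 2)
            visit 14 (parent 7)
              14–7: parent, skip
            7–2: parent, skip
          2–5: parent, skip
      visit 1 (parent 4)
        visit 10 (parent 1)
          10–1: parent, skip
        visit 11 (parent 1)
          11–1: parent, skip
        1–4: parent, skip
    13–12: parent, skip
visit 3 (parent –)
visit 8 (parent –)
  visit 9 (parent 8)
    9–8: parent, skip
No non-parent visited neighbor found — the graph is a forest.

No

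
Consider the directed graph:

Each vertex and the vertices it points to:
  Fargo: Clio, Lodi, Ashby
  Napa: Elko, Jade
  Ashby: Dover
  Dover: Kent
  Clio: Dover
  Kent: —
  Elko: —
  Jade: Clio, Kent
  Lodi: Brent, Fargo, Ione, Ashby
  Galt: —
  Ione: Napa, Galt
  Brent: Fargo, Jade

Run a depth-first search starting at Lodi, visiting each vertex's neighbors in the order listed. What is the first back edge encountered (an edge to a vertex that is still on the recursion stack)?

Fargo->Lodi

DFS from Lodi (visiting each vertex's neighbors in the order listed); mark gray on enter, black on exit:
Lodi gray
  Brent gray
    Fargo gray
      Clio gray
        Dover gray
          Kent gray
          Kent black
        Dover black
      Clio black
      Fargo→Lodi: Lodi is gray → back edge
First back edge: Fargo → Lodi.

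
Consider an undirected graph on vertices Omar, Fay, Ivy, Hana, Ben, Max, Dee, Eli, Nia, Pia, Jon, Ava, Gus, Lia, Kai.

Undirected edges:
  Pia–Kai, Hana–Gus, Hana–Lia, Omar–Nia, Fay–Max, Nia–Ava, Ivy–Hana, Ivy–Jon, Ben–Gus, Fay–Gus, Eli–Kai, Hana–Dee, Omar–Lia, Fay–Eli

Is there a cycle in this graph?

No

DFS, tracking each vertex's parent; an edge to a visited non-parent vertex closes a cycle.
Start from Max:
visit Max (parent –)
  visit Fay (parent Max)
    Fay–Max: parent, skip
    visit Gus (parent Fay)
      visit Hana (parent Gus)
        visit Ivy (parent Hana)
          Ivy–Hana: parent, skip
          visit Jon (parent Ivy)
            Jon–Ivy: parent, skip
        visit Dee (parent Hana)
          Dee–Hana: parent, skip
        visit Lia (parent Hana)
          Lia–Hana: parent, skip
          visit Omar (parent Lia)
            Omar–Lia: parent, skip
            visit Nia (parent Omar)
              visit Ava (parent Nia)
                Ava–Nia: parent, skip
              Nia–Omar: parent, skip
        Hana–Gus: parent, skip
      visit Ben (parent Gus)
        Ben–Gus: parent, skip
      Gus–Fay: parent, skip
    visit Eli (parent Fay)
      Eli–Fay: parent, skip
      visit Kai (parent Eli)
        visit Pia (parent Kai)
          Pia–Kai: parent, skip
        Kai–Eli: parent, skip
No non-parent visited neighbor found — the graph is a forest.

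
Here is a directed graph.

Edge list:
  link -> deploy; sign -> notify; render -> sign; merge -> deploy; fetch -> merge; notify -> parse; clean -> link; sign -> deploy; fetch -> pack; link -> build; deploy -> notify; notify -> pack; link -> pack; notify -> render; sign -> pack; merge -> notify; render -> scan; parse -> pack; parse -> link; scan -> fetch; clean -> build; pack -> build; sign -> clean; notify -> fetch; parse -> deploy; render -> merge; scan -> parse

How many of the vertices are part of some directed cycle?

A vertex is on a directed cycle iff it belongs to a strongly connected component of size ≥ 2 (or has a self-loop).
The vertices on cycles are {link, scan, sign, clean, fetch, merge, parse, deploy, notify, render} — 10 in total.

10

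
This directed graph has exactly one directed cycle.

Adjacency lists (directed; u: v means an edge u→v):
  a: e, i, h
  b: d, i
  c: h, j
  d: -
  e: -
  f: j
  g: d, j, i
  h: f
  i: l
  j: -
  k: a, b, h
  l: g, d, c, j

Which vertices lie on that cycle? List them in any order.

DFS with gray/black marking from i:
i gray
  l gray
    g gray
      d gray
      d black
      j gray
      j black
      g→i: i is gray → back edge
Back edge closes the cycle i → l → g → i; its vertices are {g, i, l}.

g, i, l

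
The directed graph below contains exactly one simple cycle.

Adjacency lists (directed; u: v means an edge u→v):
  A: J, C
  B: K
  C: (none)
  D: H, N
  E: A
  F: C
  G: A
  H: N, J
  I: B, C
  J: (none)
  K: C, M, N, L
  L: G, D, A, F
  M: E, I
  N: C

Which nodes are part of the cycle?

B, I, K, M

DFS with gray/black marking from K:
K gray
  C gray
  C black
  M gray
    E gray
      A gray
        J gray
        J black
        A→C: C black — skip
      A black
    E black
    I gray
      B gray
        B→K: K is gray → back edge
Back edge closes the cycle K → M → I → B → K; its vertices are {B, I, K, M}.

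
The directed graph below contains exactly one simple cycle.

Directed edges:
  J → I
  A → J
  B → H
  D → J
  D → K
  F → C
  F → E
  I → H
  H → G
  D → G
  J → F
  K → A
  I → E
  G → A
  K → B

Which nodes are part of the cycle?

A, G, H, I, J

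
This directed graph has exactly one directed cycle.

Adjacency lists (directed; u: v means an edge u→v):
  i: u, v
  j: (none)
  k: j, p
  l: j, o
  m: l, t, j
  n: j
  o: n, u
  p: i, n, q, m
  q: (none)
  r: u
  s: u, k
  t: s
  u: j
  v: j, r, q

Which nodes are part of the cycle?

k, m, p, s, t

DFS with gray/black marking from k:
k gray
  j gray
  j black
  p gray
    i gray
      u gray
        u→j: j black — skip
      u black
      v gray
        v→j: j black — skip
        r gray
          r→u: u black — skip
        r black
        q gray
        q black
      v black
    i black
    n gray
      n→j: j black — skip
    n black
    p→q: q black — skip
    m gray
      l gray
        l→j: j black — skip
        o gray
          o→n: n black — skip
          o→u: u black — skip
        o black
      l black
      t gray
        s gray
          s→u: u black — skip
          s→k: k is gray → back edge
Back edge closes the cycle k → p → m → t → s → k; its vertices are {k, m, p, s, t}.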